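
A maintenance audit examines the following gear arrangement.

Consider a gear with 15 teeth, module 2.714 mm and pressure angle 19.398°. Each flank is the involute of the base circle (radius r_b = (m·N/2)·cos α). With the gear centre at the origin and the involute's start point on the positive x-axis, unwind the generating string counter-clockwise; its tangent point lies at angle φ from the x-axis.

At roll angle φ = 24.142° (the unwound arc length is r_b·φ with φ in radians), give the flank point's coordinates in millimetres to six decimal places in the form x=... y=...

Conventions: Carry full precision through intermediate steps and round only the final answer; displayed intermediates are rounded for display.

x=20.828989 y=0.470317

recognized (one wheel, involute flank): single-mesh tooth geometry, m = 2.714, N = 15
pitch radius r_p = m·N/2 = 2.714·15/2 = 20.355000
base radius r_b = r_p·cos α = 20.355000·cos 19.398° = 19.199533
roll angle φ = 24.142° = 0.42135739 rad
x = r_b·(cos φ + φ·sin φ) = 20.828989
y = r_b·(sin φ − φ·cos φ) = 0.470317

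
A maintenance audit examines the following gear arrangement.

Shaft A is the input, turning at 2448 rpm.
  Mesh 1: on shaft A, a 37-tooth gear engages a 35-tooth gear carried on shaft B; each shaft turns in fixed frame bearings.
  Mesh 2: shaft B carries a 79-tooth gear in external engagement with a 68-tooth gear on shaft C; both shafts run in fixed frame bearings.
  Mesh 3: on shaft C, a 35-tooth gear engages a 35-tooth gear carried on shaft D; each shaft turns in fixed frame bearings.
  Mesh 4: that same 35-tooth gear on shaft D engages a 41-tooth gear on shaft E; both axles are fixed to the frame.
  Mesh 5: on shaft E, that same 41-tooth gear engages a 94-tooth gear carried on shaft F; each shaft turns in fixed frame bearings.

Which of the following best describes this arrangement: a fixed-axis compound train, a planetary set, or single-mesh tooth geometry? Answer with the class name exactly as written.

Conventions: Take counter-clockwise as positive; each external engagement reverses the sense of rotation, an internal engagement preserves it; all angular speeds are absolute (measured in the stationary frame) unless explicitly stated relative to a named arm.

class = fixed-axis compound train [5 meshes; 5 ratios multiply, 5 sense flips]
classification: fixed-axis compound train

fixed-axis compound train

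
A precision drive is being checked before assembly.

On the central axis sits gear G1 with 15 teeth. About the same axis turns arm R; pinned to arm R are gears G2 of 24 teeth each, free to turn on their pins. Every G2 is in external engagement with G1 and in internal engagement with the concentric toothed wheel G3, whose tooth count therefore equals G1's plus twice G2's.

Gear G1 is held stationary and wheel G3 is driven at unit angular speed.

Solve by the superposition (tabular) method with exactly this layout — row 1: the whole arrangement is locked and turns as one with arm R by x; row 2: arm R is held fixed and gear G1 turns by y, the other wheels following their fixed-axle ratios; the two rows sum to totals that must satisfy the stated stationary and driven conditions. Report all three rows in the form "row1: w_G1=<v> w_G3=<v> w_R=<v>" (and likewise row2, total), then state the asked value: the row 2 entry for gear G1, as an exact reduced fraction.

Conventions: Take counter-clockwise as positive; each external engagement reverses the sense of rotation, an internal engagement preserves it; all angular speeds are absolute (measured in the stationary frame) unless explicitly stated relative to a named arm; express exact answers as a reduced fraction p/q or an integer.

topology: planetary set — G1 15T / G2 24T / G3 63T, arm = carrier (Willis)
row 1: whole set turns with the arm by x
row 2: sun turns y, ring = −(15/63)·y, arm 0
boundary: total ω_sun = x + y = 0 and total ω_ring = x − (15/63)·y = 1  ⇒  y = -21/26, x = 21/26
row 2 ring = −(15/63)·(-21/26) = 5/26
totals (row 1 + row 2): sun 21/26 + (-21/26) = 0, ring 21/26 + 5/26 = 1, arm 21/26 + 0 = 21/26
asked cell (row2, sun) = -21/26

row1: w_G1=21/26 w_G3=21/26 w_R=21/26
row2: w_G1=-21/26 w_G3=5/26 w_R=0
total: w_G1=0 w_G3=1 w_R=21/26
asked value: -21/26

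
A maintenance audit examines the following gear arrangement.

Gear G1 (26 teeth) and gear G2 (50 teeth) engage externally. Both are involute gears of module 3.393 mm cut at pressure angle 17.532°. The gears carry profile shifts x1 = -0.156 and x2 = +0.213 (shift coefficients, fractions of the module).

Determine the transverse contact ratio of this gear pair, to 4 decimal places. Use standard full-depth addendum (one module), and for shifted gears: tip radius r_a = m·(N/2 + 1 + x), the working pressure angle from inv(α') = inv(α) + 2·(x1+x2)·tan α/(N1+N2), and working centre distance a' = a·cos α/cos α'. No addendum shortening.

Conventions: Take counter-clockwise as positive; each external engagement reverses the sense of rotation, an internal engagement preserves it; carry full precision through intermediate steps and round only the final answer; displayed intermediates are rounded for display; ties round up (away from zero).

topology: single-mesh involute geometry — m = 3.393, 26T/50T pair
base radii: r_b1 = 42.060086, r_b2 = 80.884782
tip radii: r_a1 = 46.972692, r_a2 = 88.940709
inv(α') = inv(17.532°) + 2·(-0.156+0.213)·tan α/(26+50) = 0.01039567  ⇒  α' = 17.79967°
a' = a·cos α / cos α' = 128.9340·cos 17.532°/cos 17.79967° = 129.125978
action lengths: √(r_a1²−r_b1²) = 20.913702, √(r_a2²−r_b2²) = 36.987860
base pitch p_b = π·m·cos α = 10.164281
CR = (20.913702 + 36.987860 − 129.125978·sin 17.79967°)/10.164281 = 1.813121
contact ratio ≈ 1.8131

1.8131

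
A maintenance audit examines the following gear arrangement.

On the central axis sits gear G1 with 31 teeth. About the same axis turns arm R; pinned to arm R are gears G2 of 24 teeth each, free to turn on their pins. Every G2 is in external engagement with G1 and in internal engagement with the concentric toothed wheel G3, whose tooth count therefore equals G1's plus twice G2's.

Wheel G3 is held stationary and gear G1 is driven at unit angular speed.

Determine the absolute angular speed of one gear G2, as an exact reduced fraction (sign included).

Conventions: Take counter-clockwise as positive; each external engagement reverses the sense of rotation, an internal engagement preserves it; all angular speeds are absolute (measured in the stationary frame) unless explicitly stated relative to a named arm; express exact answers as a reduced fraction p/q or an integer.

recognized (axles ride arm R): planetary set, 31/24/79 teeth
ring teeth: 31 + 2·24 = 79
31(ω_sun−ω_arm) = −79(ω_ring−ω_arm),  ω_ring = 0, ω_sun = 1
31(1−ω_arm) = −79(0−ω_arm)  ⇒  110·ω_arm = 31  ⇒  ω_arm = 31/110
sun–planet mesh: 31·(1−31/110) = −24·(ω_p−ω_arm)  ⇒  ω_p−ω_arm = -2449/2640
ω_p = 31/110 − 2449/2640 = -31/48
exact speed ratio = -31/48

-31/48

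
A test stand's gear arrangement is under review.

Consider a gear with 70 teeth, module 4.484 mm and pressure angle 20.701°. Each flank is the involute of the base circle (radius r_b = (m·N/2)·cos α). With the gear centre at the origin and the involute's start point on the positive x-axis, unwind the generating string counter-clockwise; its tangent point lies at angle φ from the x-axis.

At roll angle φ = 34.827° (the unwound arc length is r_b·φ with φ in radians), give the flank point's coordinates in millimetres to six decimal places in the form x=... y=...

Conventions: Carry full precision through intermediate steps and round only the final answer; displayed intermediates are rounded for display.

topology: single-mesh involute geometry — m = 4.484, N = 70
pitch radius r_p = m·N/2 = 4.484·70/2 = 156.940000
base radius r_b = r_p·cos α = 156.940000·cos 20.701° = 146.807618
roll angle φ = 34.827° = 0.60784582 rad
x = r_b·(cos φ + φ·sin φ) = 171.474411
y = r_b·(sin φ − φ·cos φ) = 10.589509

x=171.474411 y=10.589509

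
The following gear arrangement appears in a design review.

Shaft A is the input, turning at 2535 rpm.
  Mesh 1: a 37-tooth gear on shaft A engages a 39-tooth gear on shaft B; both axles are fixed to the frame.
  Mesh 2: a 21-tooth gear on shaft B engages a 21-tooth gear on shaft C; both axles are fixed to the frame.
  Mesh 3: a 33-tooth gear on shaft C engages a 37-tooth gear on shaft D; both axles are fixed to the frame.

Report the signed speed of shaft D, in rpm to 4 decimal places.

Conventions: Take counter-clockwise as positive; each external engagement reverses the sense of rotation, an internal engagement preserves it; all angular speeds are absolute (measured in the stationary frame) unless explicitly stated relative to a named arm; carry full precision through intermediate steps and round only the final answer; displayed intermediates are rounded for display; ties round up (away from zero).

-2145.0000 rpm

3-mesh fixed-axis compound train (all bearings frame-fixed)
mesh 1 [37T→39T]: ω = 2535.0000×37/39 = 2405.0000 rpm, sense flips to −
mesh 2 [21T→21T]: ω = 2405.0000×21/21 = 2405.0000 rpm, sense flips to +
mesh 3 [33T→37T]: ω = 2405.0000×33/37 = 2145.0000 rpm, sense flips to −
signed output speed = -2145.0000 rpm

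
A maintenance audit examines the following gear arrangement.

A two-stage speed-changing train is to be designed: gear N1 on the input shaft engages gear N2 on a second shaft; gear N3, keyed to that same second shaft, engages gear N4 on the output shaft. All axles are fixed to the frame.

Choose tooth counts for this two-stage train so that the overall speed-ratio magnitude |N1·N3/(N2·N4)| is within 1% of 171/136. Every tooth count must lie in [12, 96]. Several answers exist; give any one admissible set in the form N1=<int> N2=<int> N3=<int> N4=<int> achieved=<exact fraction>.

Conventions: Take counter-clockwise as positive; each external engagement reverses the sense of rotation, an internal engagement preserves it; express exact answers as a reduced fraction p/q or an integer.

N1=18 N2=16 N3=19 N4=17 achieved=171/136

topology: fixed-axis compound train — 2 stages, target 171/136
target = 171/136 in lowest terms: an exact hit needs N1·N3 = k·171 and N2·N4 = k·136 for one integer k, every count in [12, 96]; additionally prefer no 1:1 stage (N1 ≠ N2, N3 ≠ N4)
k = 1: no 1:1-free in-range split of k·171 and k·136 into factor pairs; take k = 2
k = 2: N1·N3 = 342 = 18·19, N2·N4 = 272 = 16·17
achieved = 18·19/(16·17) = 171/136; |achieved − target| = 0 ≤ 171/13600 ✓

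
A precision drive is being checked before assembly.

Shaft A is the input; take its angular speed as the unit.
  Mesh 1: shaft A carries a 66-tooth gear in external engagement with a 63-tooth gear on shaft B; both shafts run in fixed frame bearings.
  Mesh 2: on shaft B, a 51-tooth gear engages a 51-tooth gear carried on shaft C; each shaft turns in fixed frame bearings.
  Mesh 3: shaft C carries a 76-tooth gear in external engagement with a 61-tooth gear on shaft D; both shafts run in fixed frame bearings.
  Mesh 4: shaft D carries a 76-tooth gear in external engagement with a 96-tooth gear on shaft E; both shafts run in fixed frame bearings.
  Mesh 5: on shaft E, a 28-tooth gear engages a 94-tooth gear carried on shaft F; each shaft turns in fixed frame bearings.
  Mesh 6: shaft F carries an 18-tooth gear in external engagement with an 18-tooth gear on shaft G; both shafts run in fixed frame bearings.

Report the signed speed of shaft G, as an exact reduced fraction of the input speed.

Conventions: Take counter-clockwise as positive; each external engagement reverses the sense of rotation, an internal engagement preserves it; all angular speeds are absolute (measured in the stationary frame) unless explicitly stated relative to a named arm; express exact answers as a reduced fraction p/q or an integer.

6-mesh fixed-axis compound train (all bearings frame-fixed)
mesh 1 [66T→63T]: |ω|/ω_in = 1×66/63 = 22/21, sense flips to −
mesh 2 [51T→51T]: |ω|/ω_in = (22/21)×51/51 = 22/21, sense flips to +
mesh 3 [76T→61T]: |ω|/ω_in = (22/21)×76/61 = 1672/1281, sense flips to −
mesh 4 [76T→96T]: |ω|/ω_in = (1672/1281)×76/96 = 3971/3843, sense flips to +
mesh 5 [28T→94T]: |ω|/ω_in = (3971/3843)×28/94 = 7942/25803, sense flips to −
mesh 6 [18T→18T]: |ω|/ω_in = (7942/25803)×18/18 = 7942/25803, sense flips to +
signed output speed (× input speed) = 7942/25803

7942/25803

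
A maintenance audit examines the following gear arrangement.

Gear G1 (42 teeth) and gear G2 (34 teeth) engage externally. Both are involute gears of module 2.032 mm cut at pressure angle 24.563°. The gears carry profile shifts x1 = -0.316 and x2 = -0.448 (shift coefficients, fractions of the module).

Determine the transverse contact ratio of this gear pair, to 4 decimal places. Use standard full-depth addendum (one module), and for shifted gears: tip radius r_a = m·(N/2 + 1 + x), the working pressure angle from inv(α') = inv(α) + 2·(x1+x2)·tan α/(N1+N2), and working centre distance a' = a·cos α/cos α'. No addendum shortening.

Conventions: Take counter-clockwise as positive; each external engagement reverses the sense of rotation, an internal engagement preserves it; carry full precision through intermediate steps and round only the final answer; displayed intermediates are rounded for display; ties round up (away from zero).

1.6916

topology: single-mesh involute geometry — m = 2.032, 42T/34T pair
base radii: r_b1 = 38.810386, r_b2 = 31.417932
tip radii: r_a1 = 44.061888, r_a2 = 35.665664
inv(α') = inv(24.563°) + 2·(-0.316-0.448)·tan α/(42+34) = 0.01916041  ⇒  α' = 21.68136°
a' = a·cos α / cos α' = 77.2160·cos 24.563°/cos 21.68136° = 75.575039
action lengths: √(r_a1²−r_b1²) = 20.861541, √(r_a2²−r_b2²) = 16.880555
base pitch p_b = π·m·cos α = 5.806020
CR = (20.861541 + 16.880555 − 75.575039·sin 21.68136°)/5.806020 = 1.691575
contact ratio ≈ 1.6916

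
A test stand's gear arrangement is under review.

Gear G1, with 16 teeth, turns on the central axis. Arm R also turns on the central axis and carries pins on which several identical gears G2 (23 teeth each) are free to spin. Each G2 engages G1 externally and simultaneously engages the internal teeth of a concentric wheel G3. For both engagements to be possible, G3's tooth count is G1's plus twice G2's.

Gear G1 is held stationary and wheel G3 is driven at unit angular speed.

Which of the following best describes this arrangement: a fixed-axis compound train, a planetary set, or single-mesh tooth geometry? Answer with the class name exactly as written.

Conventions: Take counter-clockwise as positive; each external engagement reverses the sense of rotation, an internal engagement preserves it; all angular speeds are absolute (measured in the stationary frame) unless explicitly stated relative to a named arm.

planetary set

recognized (axles ride arm R): planetary set, 16/23/62 teeth
classification: planetary set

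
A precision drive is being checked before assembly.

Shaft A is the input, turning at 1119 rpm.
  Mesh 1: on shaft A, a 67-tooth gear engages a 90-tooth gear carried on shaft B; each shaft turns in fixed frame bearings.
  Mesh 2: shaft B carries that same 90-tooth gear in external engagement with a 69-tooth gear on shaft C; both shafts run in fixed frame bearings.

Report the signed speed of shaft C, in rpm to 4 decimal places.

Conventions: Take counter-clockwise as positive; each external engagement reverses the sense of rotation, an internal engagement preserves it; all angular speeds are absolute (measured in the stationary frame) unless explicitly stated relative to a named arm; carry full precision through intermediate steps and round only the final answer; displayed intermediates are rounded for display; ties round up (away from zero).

+1086.5652 rpm

2-mesh fixed-axis compound train (all bearings frame-fixed)
mesh 1 [67T→90T]: ω = 1119.0000×67/90 = 833.0333 rpm, sense flips to −
mesh 2 [90T→69T]: ω = 833.0333×90/69 = 1086.5652 rpm, sense flips to +
signed output speed = +1086.5652 rpm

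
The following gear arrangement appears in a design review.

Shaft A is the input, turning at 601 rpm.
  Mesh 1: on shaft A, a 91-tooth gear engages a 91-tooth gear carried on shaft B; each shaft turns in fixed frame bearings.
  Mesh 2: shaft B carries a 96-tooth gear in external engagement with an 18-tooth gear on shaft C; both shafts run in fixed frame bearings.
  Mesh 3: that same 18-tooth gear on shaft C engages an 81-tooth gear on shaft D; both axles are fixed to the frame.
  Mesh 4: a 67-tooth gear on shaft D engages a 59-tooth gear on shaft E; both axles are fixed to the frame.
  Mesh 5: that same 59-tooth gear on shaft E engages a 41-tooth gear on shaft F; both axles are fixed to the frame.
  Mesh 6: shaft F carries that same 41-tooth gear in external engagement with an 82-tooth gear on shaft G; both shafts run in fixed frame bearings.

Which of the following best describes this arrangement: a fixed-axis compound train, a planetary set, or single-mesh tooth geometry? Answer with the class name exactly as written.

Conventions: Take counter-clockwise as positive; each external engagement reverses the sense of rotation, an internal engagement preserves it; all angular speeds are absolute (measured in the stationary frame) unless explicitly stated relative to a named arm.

fixed-axis compound train

class = fixed-axis compound train [6 meshes; 6 ratios multiply, 6 sense flips]
classification: fixed-axis compound train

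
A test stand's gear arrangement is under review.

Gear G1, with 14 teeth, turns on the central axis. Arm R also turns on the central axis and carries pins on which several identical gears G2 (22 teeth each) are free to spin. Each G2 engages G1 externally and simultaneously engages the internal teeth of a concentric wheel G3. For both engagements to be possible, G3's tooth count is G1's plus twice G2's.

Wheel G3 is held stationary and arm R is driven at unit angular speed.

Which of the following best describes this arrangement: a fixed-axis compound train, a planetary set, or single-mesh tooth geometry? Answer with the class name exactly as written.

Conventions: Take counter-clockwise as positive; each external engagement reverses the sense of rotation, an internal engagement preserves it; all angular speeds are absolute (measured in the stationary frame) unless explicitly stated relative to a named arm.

recognized (axles ride arm R): planetary set, 14/22/58 teeth
classification: planetary set

planetary set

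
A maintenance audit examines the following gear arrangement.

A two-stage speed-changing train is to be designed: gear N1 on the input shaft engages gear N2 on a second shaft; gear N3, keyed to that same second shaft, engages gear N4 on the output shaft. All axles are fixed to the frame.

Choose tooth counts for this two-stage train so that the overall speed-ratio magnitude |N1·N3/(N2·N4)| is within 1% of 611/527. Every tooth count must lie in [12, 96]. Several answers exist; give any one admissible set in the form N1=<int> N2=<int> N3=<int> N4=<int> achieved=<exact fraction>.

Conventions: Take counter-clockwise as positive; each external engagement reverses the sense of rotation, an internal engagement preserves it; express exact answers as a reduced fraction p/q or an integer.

N1=13 N2=17 N3=47 N4=31 achieved=611/527

topology: fixed-axis compound train — 2 stages, target 611/527
target = 611/527 in lowest terms: an exact hit needs N1·N3 = k·611 and N2·N4 = k·527 for one integer k, every count in [12, 96]; additionally prefer no 1:1 stage (N1 ≠ N2, N3 ≠ N4)
k = 1: N1·N3 = 611 = 13·47, N2·N4 = 527 = 17·31
achieved = 13·47/(17·31) = 611/527; |achieved − target| = 0 ≤ 611/52700 ✓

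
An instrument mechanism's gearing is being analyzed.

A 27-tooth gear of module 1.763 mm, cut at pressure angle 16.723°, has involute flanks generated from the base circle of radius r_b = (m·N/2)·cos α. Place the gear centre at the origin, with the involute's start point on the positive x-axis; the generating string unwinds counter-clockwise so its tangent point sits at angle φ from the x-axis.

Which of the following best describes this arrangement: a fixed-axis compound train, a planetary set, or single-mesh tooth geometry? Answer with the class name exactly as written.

single-mesh tooth geometry

class = single-mesh tooth geometry [base-circle involute, m = 1.763, 27T]
classification: single-mesh tooth geometry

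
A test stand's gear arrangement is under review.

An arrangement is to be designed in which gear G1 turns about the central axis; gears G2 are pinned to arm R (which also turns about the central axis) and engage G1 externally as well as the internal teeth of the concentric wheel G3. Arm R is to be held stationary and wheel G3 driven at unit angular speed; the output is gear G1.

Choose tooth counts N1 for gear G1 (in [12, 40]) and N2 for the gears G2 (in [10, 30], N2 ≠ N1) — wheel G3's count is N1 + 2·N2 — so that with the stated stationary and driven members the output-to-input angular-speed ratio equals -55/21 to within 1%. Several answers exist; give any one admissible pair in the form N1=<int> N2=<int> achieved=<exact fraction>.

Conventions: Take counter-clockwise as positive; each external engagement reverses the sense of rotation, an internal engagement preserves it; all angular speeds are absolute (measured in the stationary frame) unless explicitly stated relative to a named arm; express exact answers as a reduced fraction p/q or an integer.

N1=21 N2=17 achieved=-55/21

planetary set to be sized for -55/21 (Willis relation)
Willis with ω_arm = 0: ω_sun/ω_ring = −N3/N1; set equal to -55/21  ⇒  N3/N1 = −(-55/21) = 55/21
N3 = N1 + 2·N2  ⇒  N2/N1 = (N3/N1 − 1)/2 = (55/21 − 1)/2 = 17/21
smallest multiple with N1 ≥ 12 and N2 ≥ 10: k = 1  ⇒  N1 = 1·21 = 21, N2 = 1·17 = 17 (N1 ≤ 40, N2 ≤ 30, N2 ≠ N1 ✓), N3 = 21 + 2·17 = 55
check: −N3/N1 with N1 = 21, N3 = 55 gives -55/21; |achieved − target| = 0 ≤ 11/420 ✓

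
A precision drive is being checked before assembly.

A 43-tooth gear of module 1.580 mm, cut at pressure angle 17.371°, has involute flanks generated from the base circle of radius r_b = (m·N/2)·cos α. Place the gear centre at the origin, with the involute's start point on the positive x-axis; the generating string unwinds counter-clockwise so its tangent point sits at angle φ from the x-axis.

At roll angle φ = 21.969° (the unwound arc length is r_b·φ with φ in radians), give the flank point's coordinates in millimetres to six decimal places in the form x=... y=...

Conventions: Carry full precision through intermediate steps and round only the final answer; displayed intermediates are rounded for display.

x=34.717037 y=0.600296

topology: single-mesh involute geometry — m = 1.580, N = 43
pitch radius r_p = m·N/2 = 1.580·43/2 = 33.970000
base radius r_b = r_p·cos α = 33.970000·cos 17.371° = 32.420681
roll angle φ = 21.969° = 0.38343138 rad
x = r_b·(cos φ + φ·sin φ) = 34.717037
y = r_b·(sin φ − φ·cos φ) = 0.600296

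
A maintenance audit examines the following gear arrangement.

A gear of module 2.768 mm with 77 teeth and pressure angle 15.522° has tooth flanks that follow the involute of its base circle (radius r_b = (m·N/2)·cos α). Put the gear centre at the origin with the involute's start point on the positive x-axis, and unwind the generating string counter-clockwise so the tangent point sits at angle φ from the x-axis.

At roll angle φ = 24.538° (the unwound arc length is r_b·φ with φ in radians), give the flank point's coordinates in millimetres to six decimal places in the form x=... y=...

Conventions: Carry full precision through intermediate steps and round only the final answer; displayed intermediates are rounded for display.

topology: single-mesh involute geometry — m = 2.768, N = 77
pitch radius r_p = m·N/2 = 2.768·77/2 = 106.568000
base radius r_b = r_p·cos α = 106.568000·cos 15.522° = 102.681227
roll angle φ = 24.538° = 0.42826889 rad
x = r_b·(cos φ + φ·sin φ) = 111.670422
y = r_b·(sin φ − φ·cos φ) = 2.639568

x=111.670422 y=2.639568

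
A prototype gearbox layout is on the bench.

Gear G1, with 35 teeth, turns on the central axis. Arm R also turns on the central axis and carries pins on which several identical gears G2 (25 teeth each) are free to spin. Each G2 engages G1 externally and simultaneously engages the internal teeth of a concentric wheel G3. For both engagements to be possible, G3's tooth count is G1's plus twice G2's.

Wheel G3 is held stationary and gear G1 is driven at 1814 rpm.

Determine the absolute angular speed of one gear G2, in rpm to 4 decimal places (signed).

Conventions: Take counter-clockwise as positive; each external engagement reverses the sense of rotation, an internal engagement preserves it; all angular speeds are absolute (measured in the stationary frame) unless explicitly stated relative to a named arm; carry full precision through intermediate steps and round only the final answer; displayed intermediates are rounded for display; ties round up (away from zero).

class = planetary set [G3 = 35+2·25 = 85; Willis about the carrier]
normalise by the input: solve with ω_sun = 1, then scale by 1814 rpm
ring teeth: 35 + 2·25 = 85
35(ω_sun−ω_arm) = −85(ω_ring−ω_arm),  ω_ring = 0, ω_sun = 1
35(1−ω_arm) = −85(0−ω_arm)  ⇒  120·ω_arm = 35  ⇒  ω_arm = 7/24
sun–planet mesh: 35·(1−7/24) = −25·(ω_p−ω_arm)  ⇒  ω_p−ω_arm = -119/120
ω_p = 7/24 − 119/120 = -7/10
scale: ω_p = -7/10 × 1814 rpm = -1269.8000 rpm

-1269.8000 rpm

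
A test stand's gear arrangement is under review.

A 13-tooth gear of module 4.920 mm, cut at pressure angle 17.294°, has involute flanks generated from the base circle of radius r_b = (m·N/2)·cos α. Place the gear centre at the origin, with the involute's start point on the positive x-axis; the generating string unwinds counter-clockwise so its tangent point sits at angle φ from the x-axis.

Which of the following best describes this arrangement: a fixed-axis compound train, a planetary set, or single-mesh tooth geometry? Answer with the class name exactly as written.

single-mesh tooth geometry

recognized (one wheel, involute flank): single-mesh tooth geometry, m = 4.920, N = 13
classification: single-mesh tooth geometry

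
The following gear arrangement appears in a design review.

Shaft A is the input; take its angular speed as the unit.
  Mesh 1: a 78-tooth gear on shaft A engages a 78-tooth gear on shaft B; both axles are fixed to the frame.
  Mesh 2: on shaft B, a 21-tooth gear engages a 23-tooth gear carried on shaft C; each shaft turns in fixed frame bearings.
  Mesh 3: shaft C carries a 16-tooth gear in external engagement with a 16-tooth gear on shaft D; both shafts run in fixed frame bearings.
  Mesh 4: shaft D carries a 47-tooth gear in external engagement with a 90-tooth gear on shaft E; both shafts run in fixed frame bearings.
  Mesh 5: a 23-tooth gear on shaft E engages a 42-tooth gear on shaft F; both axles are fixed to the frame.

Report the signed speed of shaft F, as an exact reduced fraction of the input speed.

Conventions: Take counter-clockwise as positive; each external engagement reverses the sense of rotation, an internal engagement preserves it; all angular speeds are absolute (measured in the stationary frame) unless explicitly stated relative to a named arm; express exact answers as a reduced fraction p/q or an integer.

-47/180

5-mesh fixed-axis compound train (all bearings frame-fixed)
mesh 1 [78T→78T]: |ω|/ω_in = 1×78/78 = 1, sense flips to −
mesh 2 [21T→23T]: |ω|/ω_in = 1×21/23 = 21/23, sense flips to +
mesh 3 [16T→16T]: |ω|/ω_in = (21/23)×16/16 = 21/23, sense flips to −
mesh 4 [47T→90T]: |ω|/ω_in = (21/23)×47/90 = 329/690, sense flips to +
mesh 5 [23T→42T]: |ω|/ω_in = (329/690)×23/42 = 47/180, sense flips to −
signed output speed (× input speed) = -47/180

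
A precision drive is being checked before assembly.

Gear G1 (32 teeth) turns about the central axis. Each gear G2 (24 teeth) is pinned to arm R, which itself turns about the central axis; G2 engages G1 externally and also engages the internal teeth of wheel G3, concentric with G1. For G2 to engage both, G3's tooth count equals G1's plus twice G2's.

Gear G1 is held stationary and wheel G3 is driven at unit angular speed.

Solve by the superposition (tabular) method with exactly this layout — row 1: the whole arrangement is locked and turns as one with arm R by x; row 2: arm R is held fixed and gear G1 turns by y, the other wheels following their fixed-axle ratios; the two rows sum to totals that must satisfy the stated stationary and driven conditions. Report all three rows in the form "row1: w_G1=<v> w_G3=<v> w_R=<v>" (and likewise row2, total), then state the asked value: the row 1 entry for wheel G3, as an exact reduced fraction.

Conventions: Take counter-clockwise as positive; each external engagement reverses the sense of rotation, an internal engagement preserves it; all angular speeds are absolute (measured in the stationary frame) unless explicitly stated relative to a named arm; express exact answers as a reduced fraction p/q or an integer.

recognized (axles ride arm R): planetary set, 32/24/80 teeth
row 1: whole set turns with the arm by x
row 2 — arm fixed, fixed-axis ratios: sun y, ring −(32/80)·y, arm 0
boundary: total ω_sun = x + y = 0 and total ω_ring = x − (32/80)·y = 1  ⇒  y = -5/7, x = 5/7
row 2 ring = −(32/80)·(-5/7) = 2/7
totals (row 1 + row 2): sun 5/7 + (-5/7) = 0, ring 5/7 + 2/7 = 1, arm 5/7 + 0 = 5/7
asked cell (row1, ring) = 5/7

row1: w_G1=5/7 w_G3=5/7 w_R=5/7
row2: w_G1=-5/7 w_G3=2/7 w_R=0
total: w_G1=0 w_G3=1 w_R=5/7
asked value: 5/7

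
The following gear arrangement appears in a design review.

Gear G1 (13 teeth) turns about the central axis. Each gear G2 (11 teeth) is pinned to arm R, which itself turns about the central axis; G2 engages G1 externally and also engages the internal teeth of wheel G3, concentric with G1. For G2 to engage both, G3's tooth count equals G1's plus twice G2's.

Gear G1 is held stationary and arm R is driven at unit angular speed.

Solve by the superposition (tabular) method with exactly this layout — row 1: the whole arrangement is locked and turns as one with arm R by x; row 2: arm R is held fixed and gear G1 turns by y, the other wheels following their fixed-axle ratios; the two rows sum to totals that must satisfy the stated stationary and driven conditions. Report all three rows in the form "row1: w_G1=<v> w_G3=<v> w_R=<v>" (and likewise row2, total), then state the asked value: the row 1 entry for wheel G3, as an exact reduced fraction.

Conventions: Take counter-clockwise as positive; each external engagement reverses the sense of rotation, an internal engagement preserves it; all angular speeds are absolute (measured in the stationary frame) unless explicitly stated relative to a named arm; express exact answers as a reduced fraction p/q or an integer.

row1: w_G1=1 w_G3=1 w_R=1
row2: w_G1=-1 w_G3=13/35 w_R=0
total: w_G1=0 w_G3=48/35 w_R=1
asked value: 1

class = planetary set [G3 = 13+2·11 = 35; Willis about the carrier]
row 1 — lock + rotate with arm: ω_sun = ω_ring = ω_arm = x
row 2 (arm held, sun turns y): ω_ring = −(13/35)·y, ω_arm = 0
boundary: total ω_sun = x + y = 0 and total ω_arm = x = 1  ⇒  y = -1, x = 1
row 2 ring = −(13/35)·(-1) = 13/35
totals (row 1 + row 2): sun 1 + (-1) = 0, ring 1 + 13/35 = 48/35, arm 1 + 0 = 1
asked cell (row1, ring) = 1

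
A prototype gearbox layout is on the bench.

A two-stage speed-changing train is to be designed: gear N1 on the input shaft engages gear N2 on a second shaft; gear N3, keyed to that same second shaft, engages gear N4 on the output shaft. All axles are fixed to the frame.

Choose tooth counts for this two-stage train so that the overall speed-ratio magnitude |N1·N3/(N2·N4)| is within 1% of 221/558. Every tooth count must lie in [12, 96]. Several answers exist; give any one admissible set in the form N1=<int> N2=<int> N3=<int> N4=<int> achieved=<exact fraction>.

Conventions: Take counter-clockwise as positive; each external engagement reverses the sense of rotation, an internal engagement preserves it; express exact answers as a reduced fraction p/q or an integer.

2-stage fixed-axis compound train for ratio 221/558
target = 221/558 in lowest terms: an exact hit needs N1·N3 = k·221 and N2·N4 = k·558 for one integer k, every count in [12, 96]; additionally prefer no 1:1 stage (N1 ≠ N2, N3 ≠ N4)
k = 1: N1·N3 = 221 = 13·17, N2·N4 = 558 = 18·31
achieved = 13·17/(18·31) = 221/558; |achieved − target| = 0 ≤ 221/55800 ✓

N1=13 N2=18 N3=17 N4=31 achieved=221/558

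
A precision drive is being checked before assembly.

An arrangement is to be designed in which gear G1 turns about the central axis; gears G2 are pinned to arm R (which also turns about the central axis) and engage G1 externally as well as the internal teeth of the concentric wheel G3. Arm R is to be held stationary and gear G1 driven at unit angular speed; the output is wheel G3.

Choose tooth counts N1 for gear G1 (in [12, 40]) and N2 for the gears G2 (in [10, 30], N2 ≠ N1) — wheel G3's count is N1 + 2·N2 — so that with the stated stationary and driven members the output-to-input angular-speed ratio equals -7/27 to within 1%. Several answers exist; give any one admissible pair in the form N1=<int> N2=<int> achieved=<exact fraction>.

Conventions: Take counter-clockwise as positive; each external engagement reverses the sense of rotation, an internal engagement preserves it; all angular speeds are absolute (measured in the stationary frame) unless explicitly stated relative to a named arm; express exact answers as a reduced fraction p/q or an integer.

N1=14 N2=20 achieved=-7/27

topology: planetary set — design target -7/27, arm = carrier (Willis)
Willis with ω_arm = 0: ω_ring/ω_sun = −N1/N3; set equal to -7/27  ⇒  N3/N1 = −1/(-7/27) = 27/7
N3 = N1 + 2·N2  ⇒  N2/N1 = (N3/N1 − 1)/2 = (27/7 − 1)/2 = 10/7
smallest multiple with N1 ≥ 12 and N2 ≥ 10: k = 2  ⇒  N1 = 2·7 = 14, N2 = 2·10 = 20 (N1 ≤ 40, N2 ≤ 30, N2 ≠ N1 ✓), N3 = 14 + 2·20 = 54
check: −N1/N3 with N1 = 14, N3 = 54 gives -7/27; |achieved − target| = 0 ≤ 7/2700 ✓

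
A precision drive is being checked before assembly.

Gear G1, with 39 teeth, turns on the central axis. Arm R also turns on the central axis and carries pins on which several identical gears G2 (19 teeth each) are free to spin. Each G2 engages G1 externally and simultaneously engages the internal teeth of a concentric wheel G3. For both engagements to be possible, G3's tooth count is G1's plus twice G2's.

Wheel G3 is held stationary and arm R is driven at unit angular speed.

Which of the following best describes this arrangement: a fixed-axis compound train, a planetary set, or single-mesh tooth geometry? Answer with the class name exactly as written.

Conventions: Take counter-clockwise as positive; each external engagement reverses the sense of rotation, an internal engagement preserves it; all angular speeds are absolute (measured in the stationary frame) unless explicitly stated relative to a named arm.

planetary set

class = planetary set [G3 = 39+2·19 = 77; Willis about the carrier]
classification: planetary set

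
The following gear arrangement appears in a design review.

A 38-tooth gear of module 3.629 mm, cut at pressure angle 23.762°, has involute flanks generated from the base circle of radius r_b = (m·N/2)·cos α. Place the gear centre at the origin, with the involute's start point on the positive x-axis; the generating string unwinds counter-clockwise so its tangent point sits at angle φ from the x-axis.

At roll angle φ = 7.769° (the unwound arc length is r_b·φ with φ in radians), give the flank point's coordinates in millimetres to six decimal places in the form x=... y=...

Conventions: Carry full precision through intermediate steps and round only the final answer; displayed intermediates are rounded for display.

x=63.683289 y=0.052345

class = single-mesh tooth geometry [base-circle involute, m = 3.629, 38T]
pitch radius r_p = m·N/2 = 3.629·38/2 = 68.951000
base radius r_b = r_p·cos α = 68.951000·cos 23.762° = 63.105824
roll angle φ = 7.769° = 0.13559463 rad
x = r_b·(cos φ + φ·sin φ) = 63.683289
y = r_b·(sin φ − φ·cos φ) = 0.052345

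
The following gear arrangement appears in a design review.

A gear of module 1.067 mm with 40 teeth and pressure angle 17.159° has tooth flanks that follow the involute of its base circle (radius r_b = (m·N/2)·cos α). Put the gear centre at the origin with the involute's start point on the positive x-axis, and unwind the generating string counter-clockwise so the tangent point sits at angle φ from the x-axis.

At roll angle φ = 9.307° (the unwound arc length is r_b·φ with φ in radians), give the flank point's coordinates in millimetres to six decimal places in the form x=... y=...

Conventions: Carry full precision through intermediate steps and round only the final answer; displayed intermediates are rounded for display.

x=20.657386 y=0.029055

class = single-mesh tooth geometry [base-circle involute, m = 1.067, 40T]
pitch radius r_p = m·N/2 = 1.067·40/2 = 21.340000
base radius r_b = r_p·cos α = 21.340000·cos 17.159° = 20.390151
roll angle φ = 9.307° = 0.16243779 rad
x = r_b·(cos φ + φ·sin φ) = 20.657386
y = r_b·(sin φ − φ·cos φ) = 0.029055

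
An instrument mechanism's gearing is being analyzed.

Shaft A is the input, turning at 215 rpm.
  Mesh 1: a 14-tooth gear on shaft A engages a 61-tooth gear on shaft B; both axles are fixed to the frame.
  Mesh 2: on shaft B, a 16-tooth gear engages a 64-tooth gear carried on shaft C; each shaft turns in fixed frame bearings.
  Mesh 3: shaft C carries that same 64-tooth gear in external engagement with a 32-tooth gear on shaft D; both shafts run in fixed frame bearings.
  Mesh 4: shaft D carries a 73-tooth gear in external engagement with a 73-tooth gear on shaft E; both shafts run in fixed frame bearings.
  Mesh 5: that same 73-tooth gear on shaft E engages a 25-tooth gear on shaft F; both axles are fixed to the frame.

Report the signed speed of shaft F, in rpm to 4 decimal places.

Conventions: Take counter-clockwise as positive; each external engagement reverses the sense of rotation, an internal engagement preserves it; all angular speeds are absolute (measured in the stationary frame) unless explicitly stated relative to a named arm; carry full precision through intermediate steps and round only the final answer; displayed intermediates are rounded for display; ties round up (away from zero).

recognized (6 fixed axles, 5 meshes): fixed-axis compound train
mesh 1 [14T→61T]: ω = 215.0000×14/61 = 49.3443 rpm, sense flips to −
mesh 2 [16T→64T]: ω = 49.3443×16/64 = 12.3361 rpm, sense flips to +
mesh 3 [64T→32T]: ω = 12.3361×64/32 = 24.6721 rpm, sense flips to −
mesh 4 [73T→73T]: ω = 24.6721×73/73 = 24.6721 rpm, sense flips to +
mesh 5 [73T→25T]: ω = 24.6721×73/25 = 72.0426 rpm, sense flips to −
signed output speed = -72.0426 rpm

-72.0426 rpm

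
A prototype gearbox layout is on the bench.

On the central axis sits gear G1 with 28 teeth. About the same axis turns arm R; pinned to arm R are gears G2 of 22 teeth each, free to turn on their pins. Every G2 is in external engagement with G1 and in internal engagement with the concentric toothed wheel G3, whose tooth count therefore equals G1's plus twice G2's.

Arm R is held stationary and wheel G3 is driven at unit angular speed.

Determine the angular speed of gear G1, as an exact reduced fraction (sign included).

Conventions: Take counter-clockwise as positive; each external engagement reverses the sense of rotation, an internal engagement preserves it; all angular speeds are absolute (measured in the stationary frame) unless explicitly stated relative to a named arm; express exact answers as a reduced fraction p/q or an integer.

-18/7

recognized (axles ride arm R): planetary set, 28/22/72 teeth
ring teeth: 28 + 2·22 = 72
28(ω_sun−ω_arm) = −72(ω_ring−ω_arm),  ω_arm = 0, ω_ring = 1
ω_sun = 0 − (72/28)(1−0) = -18/7
exact speed ratio = -18/7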